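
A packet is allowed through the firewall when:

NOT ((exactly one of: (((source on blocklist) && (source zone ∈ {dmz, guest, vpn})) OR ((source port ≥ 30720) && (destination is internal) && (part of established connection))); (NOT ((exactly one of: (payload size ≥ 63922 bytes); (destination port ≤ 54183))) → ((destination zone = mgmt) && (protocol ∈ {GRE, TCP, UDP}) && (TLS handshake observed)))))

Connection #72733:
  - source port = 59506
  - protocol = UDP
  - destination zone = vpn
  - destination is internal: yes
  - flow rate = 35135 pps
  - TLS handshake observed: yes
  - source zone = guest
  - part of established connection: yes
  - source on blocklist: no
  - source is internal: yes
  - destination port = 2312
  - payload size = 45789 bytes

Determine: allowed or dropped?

Atomic conditions:
  source on blocklist: no → false
  source zone ∈ {dmz, guest, vpn}: guest is in the set → true
  source port ≥ 30720: 59506 ≥ 30720 is true
  destination is internal: yes → true
  part of established connection: yes → true
  payload size ≥ 63922 bytes: 45789 ≥ 63922 is false
  destination port ≤ 54183: 2312 ≤ 54183 is true
  destination zone = mgmt: vpn == mgmt is false
  protocol ∈ {GRE, TCP, UDP}: UDP is in the set → true
  TLS handshake observed: yes → true
Combine:
[1.1.1] false AND true = false
[1.1.2] true AND true AND true = true
[1.1] false OR true = true
[1.2.1.1] exactly-one(false, true) = true
[1.2.1] NOT true = false
[1.2.2] false AND true AND true = false
[1.2] false → false (antecedent false ⇒ implication holds) = true
[1] exactly-one(true, true) = false
[root] NOT false = true
Overall: true → allowed

Allowed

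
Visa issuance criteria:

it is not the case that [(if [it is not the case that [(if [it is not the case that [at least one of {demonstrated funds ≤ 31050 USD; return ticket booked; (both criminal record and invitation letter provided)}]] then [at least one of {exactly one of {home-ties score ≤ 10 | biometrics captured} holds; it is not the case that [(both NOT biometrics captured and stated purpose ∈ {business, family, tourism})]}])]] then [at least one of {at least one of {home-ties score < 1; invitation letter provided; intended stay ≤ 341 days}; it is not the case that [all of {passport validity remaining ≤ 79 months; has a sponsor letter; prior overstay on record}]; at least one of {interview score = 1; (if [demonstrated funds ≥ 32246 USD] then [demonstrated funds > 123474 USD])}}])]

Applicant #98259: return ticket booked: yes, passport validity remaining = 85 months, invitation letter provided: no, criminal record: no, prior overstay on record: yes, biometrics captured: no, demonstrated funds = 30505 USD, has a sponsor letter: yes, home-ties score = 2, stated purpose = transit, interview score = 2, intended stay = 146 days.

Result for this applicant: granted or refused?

Atomic conditions:
  demonstrated funds ≤ 31050 USD: 30505 ≤ 31050 is true
  return ticket booked: yes → true
  criminal record: no → false
  invitation letter provided: no → false
  home-ties score ≤ 10: 2 ≤ 10 is true
  biometrics captured: no → false
  NOT biometrics captured: no → true
  stated purpose ∈ {business, family, tourism}: transit is not in the set → false
  home-ties score < 1: 2 < 1 is false
  intended stay ≤ 341 days: 146 ≤ 341 is true
  passport validity remaining ≤ 79 months: 85 ≤ 79 is false
  has a sponsor letter: yes → true
  prior overstay on record: yes → true
  interview score = 1: 2 == 1 is false
  demonstrated funds ≥ 32246 USD: 30505 ≥ 32246 is false
  demonstrated funds > 123474 USD: 30505 > 123474 is false
Combine:
[1.1.1.1.1.3] false AND false = false
[1.1.1.1.1] true OR true OR false = true
[1.1.1.1] NOT true = false
[1.1.1.2.1] exactly-one(true, false) = true
[1.1.1.2.2.1] true AND false = false
[1.1.1.2.2] NOT false = true
[1.1.1.2] true OR true = true
[1.1.1] false → true (antecedent false ⇒ implication holds) = true
[1.1] NOT true = false
[1.2.1] false OR false OR true = true
[1.2.2.1] false AND true AND true = false
[1.2.2] NOT false = true
[1.2.3.2] false → false (antecedent false ⇒ implication holds) = true
[1.2.3] false OR true = true
[1.2] true OR true OR true = true
[1] false → true (antecedent false ⇒ implication holds) = true
[root] NOT true = false
Overall: false → refused

Refused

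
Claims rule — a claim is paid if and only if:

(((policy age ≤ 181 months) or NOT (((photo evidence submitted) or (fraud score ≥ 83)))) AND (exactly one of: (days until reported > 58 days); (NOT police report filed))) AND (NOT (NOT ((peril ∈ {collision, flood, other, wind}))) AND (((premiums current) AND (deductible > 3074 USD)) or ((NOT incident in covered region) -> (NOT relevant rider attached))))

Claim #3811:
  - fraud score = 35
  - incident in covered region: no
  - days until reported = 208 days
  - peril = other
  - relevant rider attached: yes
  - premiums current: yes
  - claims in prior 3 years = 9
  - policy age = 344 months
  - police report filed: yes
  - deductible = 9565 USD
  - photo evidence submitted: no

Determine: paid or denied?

Atomic conditions:
  policy age ≤ 181 months: 344 ≤ 181 is false
  photo evidence submitted: no → false
  fraud score ≥ 83: 35 ≥ 83 is false
  days until reported > 58 days: 208 > 58 is true
  NOT police report filed: yes → false
  peril ∈ {collision, flood, other, wind}: other is in the set → true
  premiums current: yes → true
  deductible > 3074 USD: 9565 > 3074 is true
  NOT incident in covered region: no → true
  NOT relevant rider attached: yes → false
Combine:
[1.1.2.1] false OR false = false
[1.1.2] NOT false = true
[1.1] false OR true = true
[1.2] exactly-one(true, false) = true
[1] true AND true = true
[2.1.1] NOT true = false
[2.1] NOT false = true
[2.2.1] true AND true = true
[2.2.2] true → false = false
[2.2] true OR false = true
[2] true AND true = true
[root] true AND true = true
Overall: true → paid

Paid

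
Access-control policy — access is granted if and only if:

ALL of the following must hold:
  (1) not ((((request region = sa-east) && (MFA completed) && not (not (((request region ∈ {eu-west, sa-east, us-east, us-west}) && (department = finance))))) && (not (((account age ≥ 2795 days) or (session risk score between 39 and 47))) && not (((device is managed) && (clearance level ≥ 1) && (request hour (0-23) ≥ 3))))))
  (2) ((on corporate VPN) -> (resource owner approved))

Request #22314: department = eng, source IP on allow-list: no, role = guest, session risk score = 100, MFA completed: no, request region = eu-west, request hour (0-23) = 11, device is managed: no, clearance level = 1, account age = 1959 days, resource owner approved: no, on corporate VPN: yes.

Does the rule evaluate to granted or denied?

Atomic conditions:
  request region = sa-east: eu-west == sa-east is false
  MFA completed: no → false
  request region ∈ {eu-west, sa-east, us-east, us-west}: eu-west is in the set → true
  department = finance: eng == finance is false
  account age ≥ 2795 days: 1959 ≥ 2795 is false
  session risk score between 39 and 47: 100 in [39, 47] is false
  device is managed: no → false
  clearance level ≥ 1: 1 ≥ 1 is true
  request hour (0-23) ≥ 3: 11 ≥ 3 is true
  on corporate VPN: yes → true
  resource owner approved: no → false
Combine:
[1.1.1.3.1.1] true AND false = false
[1.1.1.3.1] NOT false = true
[1.1.1.3] NOT true = false
[1.1.1] false AND false AND false = false
[1.1.2.1.1] false OR false = false
[1.1.2.1] NOT false = true
[1.1.2.2.1] false AND true AND true = false
[1.1.2.2] NOT false = true
[1.1.2] true AND true = true
[1.1] false AND true = false
[1] NOT false = true
[2] true → false = false
[root] true AND false = false
Overall: false → denied

Denied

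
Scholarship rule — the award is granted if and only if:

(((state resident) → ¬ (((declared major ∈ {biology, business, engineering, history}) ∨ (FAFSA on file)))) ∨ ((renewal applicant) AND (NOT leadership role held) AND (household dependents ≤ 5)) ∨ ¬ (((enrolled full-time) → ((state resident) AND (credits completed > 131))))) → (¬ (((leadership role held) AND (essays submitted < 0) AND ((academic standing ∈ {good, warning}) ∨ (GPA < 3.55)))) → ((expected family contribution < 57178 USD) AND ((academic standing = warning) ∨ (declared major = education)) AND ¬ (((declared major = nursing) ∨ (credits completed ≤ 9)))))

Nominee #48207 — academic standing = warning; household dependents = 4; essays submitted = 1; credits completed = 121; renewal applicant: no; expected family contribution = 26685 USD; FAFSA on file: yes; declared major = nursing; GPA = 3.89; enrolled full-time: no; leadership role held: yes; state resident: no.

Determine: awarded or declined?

Atomic conditions:
  state resident: no → false
  declared major ∈ {biology, business, engineering, history}: nursing is not in the set → false
  FAFSA on file: yes → true
  renewal applicant: no → false
  NOT leadership role held: yes → false
  household dependents ≤ 5: 4 ≤ 5 is true
  enrolled full-time: no → false
  credits completed > 131: 121 > 131 is false
  leadership role held: yes → true
  essays submitted < 0: 1 < 0 is false
  academic standing ∈ {good, warning}: warning is in the set → true
  GPA < 3.55: 3.89 < 3.55 is false
  expected family contribution < 57178 USD: 26685 < 57178 is true
  academic standing = warning: warning == warning is true
  declared major = education: nursing == education is false
  declared major = nursing: nursing == nursing is true
  credits completed ≤ 9: 121 ≤ 9 is false
Combine:
[1.1.2.1] false OR true = true
[1.1.2] NOT true = false
[1.1] false → false (antecedent false ⇒ implication holds) = true
[1.2] false AND false AND true = false
[1.3.1.2] false AND false = false
[1.3.1] false → false (antecedent false ⇒ implication holds) = true
[1.3] NOT true = false
[1] true OR false OR false = true
[2.1.1.3] true OR false = true
[2.1.1] true AND false AND true = false
[2.1] NOT false = true
[2.2.2] true OR false = true
[2.2.3.1] true OR false = true
[2.2.3] NOT true = false
[2.2] true AND true AND false = false
[2] true → false = false
[root] true → false = false
Overall: false → declined

Declined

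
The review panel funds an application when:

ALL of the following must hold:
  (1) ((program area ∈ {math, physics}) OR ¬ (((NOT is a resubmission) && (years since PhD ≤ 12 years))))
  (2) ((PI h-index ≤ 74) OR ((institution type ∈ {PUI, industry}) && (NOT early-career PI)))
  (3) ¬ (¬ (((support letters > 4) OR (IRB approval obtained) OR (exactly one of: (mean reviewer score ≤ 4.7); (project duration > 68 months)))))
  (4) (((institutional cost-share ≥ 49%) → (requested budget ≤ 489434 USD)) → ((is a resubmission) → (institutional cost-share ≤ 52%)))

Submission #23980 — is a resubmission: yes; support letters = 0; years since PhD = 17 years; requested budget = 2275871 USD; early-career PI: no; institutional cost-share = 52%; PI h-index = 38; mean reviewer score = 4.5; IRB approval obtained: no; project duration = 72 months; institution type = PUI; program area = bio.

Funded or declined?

Atomic conditions:
  program area ∈ {math, physics}: bio is not in the set → false
  NOT is a resubmission: yes → false
  years since PhD ≤ 12 years: 17 ≤ 12 is false
  PI h-index ≤ 74: 38 ≤ 74 is true
  institution type ∈ {PUI, industry}: PUI is in the set → true
  NOT early-career PI: no → true
  support letters > 4: 0 > 4 is false
  IRB approval obtained: no → false
  mean reviewer score ≤ 4.7: 4.5 ≤ 4.7 is true
  project duration > 68 months: 72 > 68 is true
  institutional cost-share ≥ 49%: 52 ≥ 49 is true
  requested budget ≤ 489434 USD: 2275871 ≤ 489434 is false
  is a resubmission: yes → true
  institutional cost-share ≤ 52%: 52 ≤ 52 is true
Combine:
[1.2.1] false AND false = false
[1.2] NOT false = true
[1] false OR true = true
[2.2] true AND true = true
[2] true OR true = true
[3.1.1.3] exactly-one(true, true) = false
[3.1.1] false OR false OR false = false
[3.1] NOT false = true
[3] NOT true = false
[4.1] true → false = false
[4.2] true → true = true
[4] false → true (antecedent false ⇒ implication holds) = true
[root] true AND true AND false AND true = false
Overall: false → declined

Declined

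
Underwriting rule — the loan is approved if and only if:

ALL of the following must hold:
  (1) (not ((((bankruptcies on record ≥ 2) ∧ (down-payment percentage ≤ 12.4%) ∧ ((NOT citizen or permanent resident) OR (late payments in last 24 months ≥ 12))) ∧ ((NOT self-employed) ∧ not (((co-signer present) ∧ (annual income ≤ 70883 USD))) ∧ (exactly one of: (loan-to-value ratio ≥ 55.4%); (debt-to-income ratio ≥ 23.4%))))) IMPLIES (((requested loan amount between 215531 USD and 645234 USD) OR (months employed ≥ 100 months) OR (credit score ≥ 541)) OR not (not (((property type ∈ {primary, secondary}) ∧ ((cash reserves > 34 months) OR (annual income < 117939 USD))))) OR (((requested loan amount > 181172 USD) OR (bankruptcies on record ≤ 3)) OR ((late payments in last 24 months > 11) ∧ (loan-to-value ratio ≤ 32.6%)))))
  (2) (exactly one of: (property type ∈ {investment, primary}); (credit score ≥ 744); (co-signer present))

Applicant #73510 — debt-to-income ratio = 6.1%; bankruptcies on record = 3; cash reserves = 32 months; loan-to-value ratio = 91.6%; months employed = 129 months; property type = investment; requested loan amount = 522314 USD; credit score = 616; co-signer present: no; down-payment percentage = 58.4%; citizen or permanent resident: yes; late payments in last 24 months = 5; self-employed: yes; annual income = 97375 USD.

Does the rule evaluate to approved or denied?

Atomic conditions:
  bankruptcies on record ≥ 2: 3 ≥ 2 is true
  down-payment percentage ≤ 12.4%: 58.4 ≤ 12.4 is false
  NOT citizen or permanent resident: yes → false
  late payments in last 24 months ≥ 12: 5 ≥ 12 is false
  NOT self-employed: yes → false
  co-signer present: no → false
  annual income ≤ 70883 USD: 97375 ≤ 70883 is false
  loan-to-value ratio ≥ 55.4%: 91.6 ≥ 55.4 is true
  debt-to-income ratio ≥ 23.4%: 6.1 ≥ 23.4 is false
  requested loan amount between 215531 USD and 645234 USD: 522314 in [215531, 645234] is true
  months employed ≥ 100 months: 129 ≥ 100 is true
  credit score ≥ 541: 616 ≥ 541 is true
  property type ∈ {primary, secondary}: investment is not in the set → false
  cash reserves > 34 months: 32 > 34 is false
  annual income < 117939 USD: 97375 < 117939 is true
  requested loan amount > 181172 USD: 522314 > 181172 is true
  bankruptcies on record ≤ 3: 3 ≤ 3 is true
  late payments in last 24 months > 11: 5 > 11 is false
  loan-to-value ratio ≤ 32.6%: 91.6 ≤ 32.6 is false
  property type ∈ {investment, primary}: investment is in the set → true
  credit score ≥ 744: 616 ≥ 744 is false
Combine:
[1.1.1.1.3] false OR false = false
[1.1.1.1] true AND false AND false = false
[1.1.1.2.2.1] false AND false = false
[1.1.1.2.2] NOT false = true
[1.1.1.2.3] exactly-one(true, false) = true
[1.1.1.2] false AND true AND true = false
[1.1.1] false AND false = false
[1.1] NOT false = true
[1.2.1] true OR true OR true = true
[1.2.2.1.1.2] false OR true = true
[1.2.2.1.1] false AND true = false
[1.2.2.1] NOT false = true
[1.2.2] NOT true = false
[1.2.3.1] true OR true = true
[1.2.3.2] false AND false = false
[1.2.3] true OR false = true
[1.2] true OR false OR true = true
[1] true → true = true
[2] exactly-one(true, false, false) = true
[root] true AND true = true
Overall: true → approved

Approved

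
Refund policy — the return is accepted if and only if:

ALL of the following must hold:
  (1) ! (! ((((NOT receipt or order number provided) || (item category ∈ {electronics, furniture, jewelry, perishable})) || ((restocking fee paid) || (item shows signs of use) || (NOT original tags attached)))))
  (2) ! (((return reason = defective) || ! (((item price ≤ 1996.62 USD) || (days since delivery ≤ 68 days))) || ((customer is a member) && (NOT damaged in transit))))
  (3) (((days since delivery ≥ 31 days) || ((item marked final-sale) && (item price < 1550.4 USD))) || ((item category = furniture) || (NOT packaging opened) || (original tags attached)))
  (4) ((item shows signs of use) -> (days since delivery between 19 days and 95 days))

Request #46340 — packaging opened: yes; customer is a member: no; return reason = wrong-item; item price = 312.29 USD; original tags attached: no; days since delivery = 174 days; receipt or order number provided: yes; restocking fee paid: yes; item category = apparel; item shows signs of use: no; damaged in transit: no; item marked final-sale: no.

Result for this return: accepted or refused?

Atomic conditions:
  NOT receipt or order number provided: yes → false
  item category ∈ {electronics, furniture, jewelry, perishable}: apparel is not in the set → false
  restocking fee paid: yes → true
  item shows signs of use: no → false
  NOT original tags attached: no → true
  return reason = defective: wrong-item == defective is false
  item price ≤ 1996.62 USD: 312.29 ≤ 1996.62 is true
  days since delivery ≤ 68 days: 174 ≤ 68 is false
  customer is a member: no → false
  NOT damaged in transit: no → true
  days since delivery ≥ 31 days: 174 ≥ 31 is true
  item marked final-sale: no → false
  item price < 1550.4 USD: 312.29 < 1550.4 is true
  item category = furniture: apparel == furniture is false
  NOT packaging opened: yes → false
  original tags attached: no → false
  days since delivery between 19 days and 95 days: 174 in [19, 95] is false
Combine:
[1.1.1.1] false OR false = false
[1.1.1.2] true OR false OR true = true
[1.1.1] false OR true = true
[1.1] NOT true = false
[1] NOT false = true
[2.1.2.1] true OR false = true
[2.1.2] NOT true = false
[2.1.3] false AND true = false
[2.1] false OR false OR false = false
[2] NOT false = true
[3.1.2] false AND true = false
[3.1] true OR false = true
[3.2] false OR false OR false = false
[3] true OR false = true
[4] false → false (antecedent false ⇒ implication holds) = true
[root] true AND true AND true AND true = true
Overall: true → accepted

Accepted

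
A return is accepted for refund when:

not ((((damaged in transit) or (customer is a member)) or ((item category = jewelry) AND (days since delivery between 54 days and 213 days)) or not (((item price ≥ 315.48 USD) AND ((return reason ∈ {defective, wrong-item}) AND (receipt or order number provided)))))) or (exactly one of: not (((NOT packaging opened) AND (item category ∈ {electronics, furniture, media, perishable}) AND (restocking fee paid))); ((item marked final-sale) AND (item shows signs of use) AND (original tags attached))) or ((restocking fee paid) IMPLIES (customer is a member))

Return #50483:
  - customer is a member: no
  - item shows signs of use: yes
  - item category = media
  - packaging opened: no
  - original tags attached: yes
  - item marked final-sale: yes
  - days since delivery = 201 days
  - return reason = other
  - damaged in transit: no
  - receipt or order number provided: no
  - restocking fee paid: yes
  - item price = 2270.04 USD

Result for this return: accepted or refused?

Atomic conditions:
  damaged in transit: no → false
  customer is a member: no → false
  item category = jewelry: media == jewelry is false
  days since delivery between 54 days and 213 days: 201 in [54, 213] is true
  item price ≥ 315.48 USD: 2270.04 ≥ 315.48 is true
  return reason ∈ {defective, wrong-item}: other is not in the set → false
  receipt or order number provided: no → false
  NOT packaging opened: no → true
  item category ∈ {electronics, furniture, media, perishable}: media is in the set → true
  restocking fee paid: yes → true
  item marked final-sale: yes → true
  item shows signs of use: yes → true
  original tags attached: yes → true
Combine:
[1.1.1] false OR false = false
[1.1.2] false AND true = false
[1.1.3.1.2] false AND false = false
[1.1.3.1] true AND false = false
[1.1.3] NOT false = true
[1.1] false OR false OR true = true
[1] NOT true = false
[2.1.1] true AND true AND true = true
[2.1] NOT true = false
[2.2] true AND true AND true = true
[2] exactly-one(false, true) = true
[3] true → false = false
[root] false OR true OR false = true
Overall: true → accepted

Accepted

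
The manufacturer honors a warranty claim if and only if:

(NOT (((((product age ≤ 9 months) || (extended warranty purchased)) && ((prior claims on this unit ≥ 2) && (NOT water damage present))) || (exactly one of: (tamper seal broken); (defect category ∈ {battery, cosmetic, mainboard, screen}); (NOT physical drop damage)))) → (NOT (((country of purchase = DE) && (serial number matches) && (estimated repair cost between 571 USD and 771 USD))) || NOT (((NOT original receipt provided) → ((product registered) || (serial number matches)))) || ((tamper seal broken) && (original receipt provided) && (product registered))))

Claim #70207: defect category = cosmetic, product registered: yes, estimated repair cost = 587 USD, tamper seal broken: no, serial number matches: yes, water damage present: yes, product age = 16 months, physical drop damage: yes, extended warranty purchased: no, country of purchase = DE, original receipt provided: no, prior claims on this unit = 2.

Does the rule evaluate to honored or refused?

Atomic conditions:
  product age ≤ 9 months: 16 ≤ 9 is false
  extended warranty purchased: no → false
  prior claims on this unit ≥ 2: 2 ≥ 2 is true
  NOT water damage present: yes → false
  tamper seal broken: no → false
  defect category ∈ {battery, cosmetic, mainboard, screen}: cosmetic is in the set → true
  NOT physical drop damage: yes → false
  country of purchase = DE: DE == DE is true
  serial number matches: yes → true
  estimated repair cost between 571 USD and 771 USD: 587 in [571, 771] is true
  NOT original receipt provided: no → true
  product registered: yes → true
  original receipt provided: no → false
Combine:
[1.1.1.1] false OR false = false
[1.1.1.2] true AND false = false
[1.1.1] false AND false = false
[1.1.2] exactly-one(false, true, false) = true
[1.1] false OR true = true
[1] NOT true = false
[2.1.1] true AND true AND true = true
[2.1] NOT true = false
[2.2.1.2] true OR true = true
[2.2.1] true → true = true
[2.2] NOT true = false
[2.3] false AND false AND true = false
[2] false OR false OR false = false
[root] false → false (antecedent false ⇒ implication holds) = true
Overall: true → honored

Honored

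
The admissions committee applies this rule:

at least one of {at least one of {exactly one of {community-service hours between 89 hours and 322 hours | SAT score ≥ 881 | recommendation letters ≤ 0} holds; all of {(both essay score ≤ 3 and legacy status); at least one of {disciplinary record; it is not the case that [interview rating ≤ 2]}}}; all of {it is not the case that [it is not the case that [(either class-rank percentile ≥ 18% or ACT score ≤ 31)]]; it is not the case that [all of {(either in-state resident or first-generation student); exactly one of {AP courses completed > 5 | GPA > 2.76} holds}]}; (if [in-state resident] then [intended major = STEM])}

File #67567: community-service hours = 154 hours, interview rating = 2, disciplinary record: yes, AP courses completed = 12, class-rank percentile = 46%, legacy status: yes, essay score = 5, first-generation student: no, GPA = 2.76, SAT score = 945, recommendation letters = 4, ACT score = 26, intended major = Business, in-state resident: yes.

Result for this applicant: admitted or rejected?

Atomic conditions:
  community-service hours between 89 hours and 322 hours: 154 in [89, 322] is true
  SAT score ≥ 881: 945 ≥ 881 is true
  recommendation letters ≤ 0: 4 ≤ 0 is false
  essay score ≤ 3: 5 ≤ 3 is false
  legacy status: yes → true
  disciplinary record: yes → true
  interview rating ≤ 2: 2 ≤ 2 is true
  class-rank percentile ≥ 18%: 46 ≥ 18 is true
  ACT score ≤ 31: 26 ≤ 31 is true
  in-state resident: yes → true
  first-generation student: no → false
  AP courses completed > 5: 12 > 5 is true
  GPA > 2.76: 2.76 > 2.76 is false
  intended major = STEM: Business == STEM is false
Combine:
[1.1] exactly-one(true, true, false) = false
[1.2.1] false AND true = false
[1.2.2.2] NOT true = false
[1.2.2] true OR false = true
[1.2] false AND true = false
[1] false OR false = false
[2.1.1.1] true OR true = true
[2.1.1] NOT true = false
[2.1] NOT false = true
[2.2.1.1] true OR false = true
[2.2.1.2] exactly-one(true, false) = true
[2.2.1] true AND true = true
[2.2] NOT true = false
[2] true AND false = false
[3] true → false = false
[root] false OR false OR false = false
Overall: false → rejected

Rejected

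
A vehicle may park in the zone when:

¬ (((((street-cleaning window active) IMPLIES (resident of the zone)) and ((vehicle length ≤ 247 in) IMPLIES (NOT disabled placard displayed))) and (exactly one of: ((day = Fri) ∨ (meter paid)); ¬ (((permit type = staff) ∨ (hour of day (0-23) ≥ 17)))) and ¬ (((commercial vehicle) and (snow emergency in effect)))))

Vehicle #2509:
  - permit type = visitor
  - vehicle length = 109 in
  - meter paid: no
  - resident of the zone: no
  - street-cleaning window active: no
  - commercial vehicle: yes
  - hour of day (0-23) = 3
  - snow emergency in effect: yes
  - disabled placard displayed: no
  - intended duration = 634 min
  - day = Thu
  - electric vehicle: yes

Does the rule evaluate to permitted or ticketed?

Permitted

Atomic conditions:
  street-cleaning window active: no → false
  resident of the zone: no → false
  vehicle length ≤ 247 in: 109 ≤ 247 is true
  NOT disabled placard displayed: no → true
  day = Fri: Thu == Fri is false
  meter paid: no → false
  permit type = staff: visitor == staff is false
  hour of day (0-23) ≥ 17: 3 ≥ 17 is false
  commercial vehicle: yes → true
  snow emergency in effect: yes → true
Combine:
[1.1.1] false → false (antecedent false ⇒ implication holds) = true
[1.1.2] true → true = true
[1.1] true AND true = true
[1.2.1] false OR false = false
[1.2.2.1] false OR false = false
[1.2.2] NOT false = true
[1.2] exactly-one(false, true) = true
[1.3.1] true AND true = true
[1.3] NOT true = false
[1] true AND true AND false = false
[root] NOT false = true
Overall: true → permitted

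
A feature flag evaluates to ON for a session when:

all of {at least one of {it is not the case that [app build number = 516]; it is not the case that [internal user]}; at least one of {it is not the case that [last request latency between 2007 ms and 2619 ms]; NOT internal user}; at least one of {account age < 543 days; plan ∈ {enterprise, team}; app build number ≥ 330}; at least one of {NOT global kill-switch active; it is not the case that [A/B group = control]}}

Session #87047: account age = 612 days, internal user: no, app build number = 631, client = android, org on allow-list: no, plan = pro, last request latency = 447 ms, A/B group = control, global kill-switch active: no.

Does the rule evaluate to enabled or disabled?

Atomic conditions:
  app build number = 516: 631 == 516 is false
  internal user: no → false
  last request latency between 2007 ms and 2619 ms: 447 in [2007, 2619] is false
  NOT internal user: no → true
  account age < 543 days: 612 < 543 is false
  plan ∈ {enterprise, team}: pro is not in the set → false
  app build number ≥ 330: 631 ≥ 330 is true
  NOT global kill-switch active: no → true
  A/B group = control: control == control is true
Combine:
[1.1] NOT false = true
[1.2] NOT false = true
[1] true OR true = true
[2.1] NOT false = true
[2] true OR true = true
[3] false OR false OR true = true
[4.2] NOT true = false
[4] true OR false = true
[root] true AND true AND true AND true = true
Overall: true → enabled

Enabled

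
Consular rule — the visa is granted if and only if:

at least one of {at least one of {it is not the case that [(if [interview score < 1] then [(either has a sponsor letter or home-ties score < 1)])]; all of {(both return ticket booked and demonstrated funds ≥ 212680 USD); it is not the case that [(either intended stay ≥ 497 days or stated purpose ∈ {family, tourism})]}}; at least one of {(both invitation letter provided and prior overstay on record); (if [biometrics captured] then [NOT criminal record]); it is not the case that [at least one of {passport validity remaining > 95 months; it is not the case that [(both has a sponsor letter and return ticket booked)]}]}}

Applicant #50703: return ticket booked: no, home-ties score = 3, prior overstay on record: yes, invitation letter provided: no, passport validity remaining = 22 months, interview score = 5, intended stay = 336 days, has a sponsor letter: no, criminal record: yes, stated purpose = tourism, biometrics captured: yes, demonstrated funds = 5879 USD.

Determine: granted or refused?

Atomic conditions:
  interview score < 1: 5 < 1 is false
  has a sponsor letter: no → false
  home-ties score < 1: 3 < 1 is false
  return ticket booked: no → false
  demonstrated funds ≥ 212680 USD: 5879 ≥ 212680 is false
  intended stay ≥ 497 days: 336 ≥ 497 is false
  stated purpose ∈ {family, tourism}: tourism is in the set → true
  invitation letter provided: no → false
  prior overstay on record: yes → true
  biometrics captured: yes → true
  NOT criminal record: yes → false
  passport validity remaining > 95 months: 22 > 95 is false
Combine:
[1.1.1.2] false OR false = false
[1.1.1] false → false (antecedent false ⇒ implication holds) = true
[1.1] NOT true = false
[1.2.1] false AND false = false
[1.2.2.1] false OR true = true
[1.2.2] NOT true = false
[1.2] false AND false = false
[1] false OR false = false
[2.1] false AND true = false
[2.2] true → false = false
[2.3.1.2.1] false AND false = false
[2.3.1.2] NOT false = true
[2.3.1] false OR true = true
[2.3] NOT true = false
[2] false OR false OR false = false
[root] false OR false = false
Overall: false → refused

Refused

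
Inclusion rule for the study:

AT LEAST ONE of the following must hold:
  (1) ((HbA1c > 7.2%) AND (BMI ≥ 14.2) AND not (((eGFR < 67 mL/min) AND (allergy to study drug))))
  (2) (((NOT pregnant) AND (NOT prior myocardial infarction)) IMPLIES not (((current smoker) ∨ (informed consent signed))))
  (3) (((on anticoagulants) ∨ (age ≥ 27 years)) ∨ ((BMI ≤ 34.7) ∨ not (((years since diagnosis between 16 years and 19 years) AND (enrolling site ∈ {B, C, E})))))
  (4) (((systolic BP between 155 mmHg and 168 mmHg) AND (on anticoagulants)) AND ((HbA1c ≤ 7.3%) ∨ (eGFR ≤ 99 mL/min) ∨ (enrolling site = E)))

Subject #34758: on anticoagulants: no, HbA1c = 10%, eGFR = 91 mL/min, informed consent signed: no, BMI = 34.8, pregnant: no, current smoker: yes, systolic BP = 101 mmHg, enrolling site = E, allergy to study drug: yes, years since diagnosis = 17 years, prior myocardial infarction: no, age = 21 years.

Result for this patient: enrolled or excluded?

Enrolled

Atomic conditions:
  HbA1c > 7.2%: 10 > 7.2 is true
  BMI ≥ 14.2: 34.8 ≥ 14.2 is true
  eGFR < 67 mL/min: 91 < 67 is false
  allergy to study drug: yes → true
  NOT pregnant: no → true
  NOT prior myocardial infarction: no → true
  current smoker: yes → true
  informed consent signed: no → false
  on anticoagulants: no → false
  age ≥ 27 years: 21 ≥ 27 is false
  BMI ≤ 34.7: 34.8 ≤ 34.7 is false
  years since diagnosis between 16 years and 19 years: 17 in [16, 19] is true
  enrolling site ∈ {B, C, E}: E is in the set → true
  systolic BP between 155 mmHg and 168 mmHg: 101 in [155, 168] is false
  HbA1c ≤ 7.3%: 10 ≤ 7.3 is false
  eGFR ≤ 99 mL/min: 91 ≤ 99 is true
  enrolling site = E: E == E is true
Combine:
[1.3.1] false AND true = false
[1.3] NOT false = true
[1] true AND true AND true = true
[2.1] true AND true = true
[2.2.1] true OR false = true
[2.2] NOT true = false
[2] true → false = false
[3.1] false OR false = false
[3.2.2.1] true AND true = true
[3.2.2] NOT true = false
[3.2] false OR false = false
[3] false OR false = false
[4.1] false AND false = false
[4.2] false OR true OR true = true
[4] false AND true = false
[root] true OR false OR false OR false = true
Overall: true → enrolled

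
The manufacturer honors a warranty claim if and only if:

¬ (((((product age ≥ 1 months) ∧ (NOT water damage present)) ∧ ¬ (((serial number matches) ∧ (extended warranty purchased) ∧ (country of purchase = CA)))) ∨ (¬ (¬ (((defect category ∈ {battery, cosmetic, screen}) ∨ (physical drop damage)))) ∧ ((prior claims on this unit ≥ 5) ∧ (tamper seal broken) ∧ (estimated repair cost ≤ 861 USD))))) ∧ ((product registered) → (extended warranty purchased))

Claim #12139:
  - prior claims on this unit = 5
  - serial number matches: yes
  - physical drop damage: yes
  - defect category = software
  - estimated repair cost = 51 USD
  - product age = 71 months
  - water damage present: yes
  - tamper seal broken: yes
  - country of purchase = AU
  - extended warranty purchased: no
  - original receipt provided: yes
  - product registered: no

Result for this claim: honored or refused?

Refused

Atomic conditions:
  product age ≥ 1 months: 71 ≥ 1 is true
  NOT water damage present: yes → false
  serial number matches: yes → true
  extended warranty purchased: no → false
  country of purchase = CA: AU == CA is false
  defect category ∈ {battery, cosmetic, screen}: software is not in the set → false
  physical drop damage: yes → true
  prior claims on this unit ≥ 5: 5 ≥ 5 is true
  tamper seal broken: yes → true
  estimated repair cost ≤ 861 USD: 51 ≤ 861 is true
  product registered: no → false
Combine:
[1.1.1.1] true AND false = false
[1.1.1.2.1] true AND false AND false = false
[1.1.1.2] NOT false = true
[1.1.1] false AND true = false
[1.1.2.1.1.1] false OR true = true
[1.1.2.1.1] NOT true = false
[1.1.2.1] NOT false = true
[1.1.2.2] true AND true AND true = true
[1.1.2] true AND true = true
[1.1] false OR true = true
[1] NOT true = false
[2] false → false (antecedent false ⇒ implication holds) = true
[root] false AND true = false
Overall: false → refused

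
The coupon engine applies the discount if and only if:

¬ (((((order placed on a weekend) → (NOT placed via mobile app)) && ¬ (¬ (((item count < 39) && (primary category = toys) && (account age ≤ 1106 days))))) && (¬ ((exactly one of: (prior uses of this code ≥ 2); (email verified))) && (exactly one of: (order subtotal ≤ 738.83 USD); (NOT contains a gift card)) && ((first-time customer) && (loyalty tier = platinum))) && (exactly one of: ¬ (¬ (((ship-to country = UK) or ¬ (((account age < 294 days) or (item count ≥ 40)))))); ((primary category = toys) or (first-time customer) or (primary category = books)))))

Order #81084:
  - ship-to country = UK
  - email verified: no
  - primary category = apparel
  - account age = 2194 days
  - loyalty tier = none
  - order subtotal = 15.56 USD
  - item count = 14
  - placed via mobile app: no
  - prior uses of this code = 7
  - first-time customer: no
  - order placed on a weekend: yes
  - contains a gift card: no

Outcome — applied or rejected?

Atomic conditions:
  order placed on a weekend: yes → true
  NOT placed via mobile app: no → true
  item count < 39: 14 < 39 is true
  primary category = toys: apparel == toys is false
  account age ≤ 1106 days: 2194 ≤ 1106 is false
  prior uses of this code ≥ 2: 7 ≥ 2 is true
  email verified: no → false
  order subtotal ≤ 738.83 USD: 15.56 ≤ 738.83 is true
  NOT contains a gift card: no → true
  first-time customer: no → false
  loyalty tier = platinum: none == platinum is false
  ship-to country = UK: UK == UK is true
  account age < 294 days: 2194 < 294 is false
  item count ≥ 40: 14 ≥ 40 is false
  primary category = books: apparel == books is false
Combine:
[1.1.1] true → true = true
[1.1.2.1.1] true AND false AND false = false
[1.1.2.1] NOT false = true
[1.1.2] NOT true = false
[1.1] true AND false = false
[1.2.1.1] exactly-one(true, false) = true
[1.2.1] NOT true = false
[1.2.2] exactly-one(true, true) = false
[1.2.3] false AND false = false
[1.2] false AND false AND false = false
[1.3.1.1.1.2.1] false OR false = false
[1.3.1.1.1.2] NOT false = true
[1.3.1.1.1] true OR true = true
[1.3.1.1] NOT true = false
[1.3.1] NOT false = true
[1.3.2] false OR false OR false = false
[1.3] exactly-one(true, false) = true
[1] false AND false AND true = false
[root] NOT false = true
Overall: true → applied

Applied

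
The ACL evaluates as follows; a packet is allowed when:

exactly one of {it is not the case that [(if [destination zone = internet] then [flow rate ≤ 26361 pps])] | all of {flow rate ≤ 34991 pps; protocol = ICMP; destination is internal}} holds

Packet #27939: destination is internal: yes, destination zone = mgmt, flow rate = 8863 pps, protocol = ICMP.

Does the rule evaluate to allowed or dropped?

Atomic conditions:
  destination zone = internet: mgmt == internet is false
  flow rate ≤ 26361 pps: 8863 ≤ 26361 is true
  flow rate ≤ 34991 pps: 8863 ≤ 34991 is true
  protocol = ICMP: ICMP == ICMP is true
  destination is internal: yes → true
Combine:
[1.1] false → true (antecedent false ⇒ implication holds) = true
[1] NOT true = false
[2] true AND true AND true = true
[root] exactly-one(false, true) = true
Overall: true → allowed

Allowed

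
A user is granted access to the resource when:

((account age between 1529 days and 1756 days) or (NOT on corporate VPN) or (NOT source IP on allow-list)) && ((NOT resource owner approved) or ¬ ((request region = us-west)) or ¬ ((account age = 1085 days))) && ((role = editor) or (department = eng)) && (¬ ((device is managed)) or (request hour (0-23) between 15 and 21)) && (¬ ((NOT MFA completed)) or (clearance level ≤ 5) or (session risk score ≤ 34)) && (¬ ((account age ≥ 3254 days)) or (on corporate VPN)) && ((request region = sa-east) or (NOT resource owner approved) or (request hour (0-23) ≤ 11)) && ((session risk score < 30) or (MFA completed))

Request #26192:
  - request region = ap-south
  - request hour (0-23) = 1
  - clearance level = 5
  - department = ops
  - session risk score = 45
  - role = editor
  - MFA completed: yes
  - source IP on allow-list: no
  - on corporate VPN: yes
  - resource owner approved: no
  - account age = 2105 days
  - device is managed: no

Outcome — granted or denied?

Atomic conditions:
  account age between 1529 days and 1756 days: 2105 in [1529, 1756] is false
  NOT on corporate VPN: yes → false
  NOT source IP on allow-list: no → true
  NOT resource owner approved: no → true
  request region = us-west: ap-south == us-west is false
  account age = 1085 days: 2105 == 1085 is false
  role = editor: editor == editor is true
  department = eng: ops == eng is false
  device is managed: no → false
  request hour (0-23) between 15 and 21: 1 in [15, 21] is false
  NOT MFA completed: yes → false
  clearance level ≤ 5: 5 ≤ 5 is true
  session risk score ≤ 34: 45 ≤ 34 is false
  account age ≥ 3254 days: 2105 ≥ 3254 is false
  on corporate VPN: yes → true
  request region = sa-east: ap-south == sa-east is false
  request hour (0-23) ≤ 11: 1 ≤ 11 is true
  session risk score < 30: 45 < 30 is false
  MFA completed: yes → true
Combine:
[1] false OR false OR true = true
[2.2] NOT false = true
[2.3] NOT false = true
[2] true OR true OR true = true
[3] true OR false = true
[4.1] NOT false = true
[4] true OR false = true
[5.1] NOT false = true
[5] true OR true OR false = true
[6.1] NOT false = true
[6] true OR true = true
[7] false OR true OR true = true
[8] false OR true = true
[root] true AND true AND true AND true AND true AND true AND true AND true = true
Overall: true → granted

Granted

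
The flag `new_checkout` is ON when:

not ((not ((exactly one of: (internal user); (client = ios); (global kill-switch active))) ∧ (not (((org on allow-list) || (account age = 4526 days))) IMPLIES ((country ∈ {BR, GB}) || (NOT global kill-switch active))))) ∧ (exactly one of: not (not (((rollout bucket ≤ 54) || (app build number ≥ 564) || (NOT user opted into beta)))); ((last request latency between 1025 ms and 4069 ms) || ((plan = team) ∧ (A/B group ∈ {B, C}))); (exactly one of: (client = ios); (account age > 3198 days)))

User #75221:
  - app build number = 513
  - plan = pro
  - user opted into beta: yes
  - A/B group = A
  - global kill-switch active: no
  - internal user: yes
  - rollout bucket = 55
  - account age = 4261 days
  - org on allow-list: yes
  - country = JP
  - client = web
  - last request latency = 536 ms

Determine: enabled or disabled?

Enabled

Atomic conditions:
  internal user: yes → true
  client = ios: web == ios is false
  global kill-switch active: no → false
  org on allow-list: yes → true
  account age = 4526 days: 4261 == 4526 is false
  country ∈ {BR, GB}: JP is not in the set → false
  NOT global kill-switch active: no → true
  rollout bucket ≤ 54: 55 ≤ 54 is false
  app build number ≥ 564: 513 ≥ 564 is false
  NOT user opted into beta: yes → false
  last request latency between 1025 ms and 4069 ms: 536 in [1025, 4069] is false
  plan = team: pro == team is false
  A/B group ∈ {B, C}: A is not in the set → false
  account age > 3198 days: 4261 > 3198 is true
Combine:
[1.1.1.1] exactly-one(true, false, false) = true
[1.1.1] NOT true = false
[1.1.2.1.1] true OR false = true
[1.1.2.1] NOT true = false
[1.1.2.2] false OR true = true
[1.1.2] false → true (antecedent false ⇒ implication holds) = true
[1.1] false AND true = false
[1] NOT false = true
[2.1.1.1] false OR false OR false = false
[2.1.1] NOT false = true
[2.1] NOT true = false
[2.2.2] false AND false = false
[2.2] false OR false = false
[2.3] exactly-one(false, true) = true
[2] exactly-one(false, false, true) = true
[root] true AND true = true
Overall: true → enabled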